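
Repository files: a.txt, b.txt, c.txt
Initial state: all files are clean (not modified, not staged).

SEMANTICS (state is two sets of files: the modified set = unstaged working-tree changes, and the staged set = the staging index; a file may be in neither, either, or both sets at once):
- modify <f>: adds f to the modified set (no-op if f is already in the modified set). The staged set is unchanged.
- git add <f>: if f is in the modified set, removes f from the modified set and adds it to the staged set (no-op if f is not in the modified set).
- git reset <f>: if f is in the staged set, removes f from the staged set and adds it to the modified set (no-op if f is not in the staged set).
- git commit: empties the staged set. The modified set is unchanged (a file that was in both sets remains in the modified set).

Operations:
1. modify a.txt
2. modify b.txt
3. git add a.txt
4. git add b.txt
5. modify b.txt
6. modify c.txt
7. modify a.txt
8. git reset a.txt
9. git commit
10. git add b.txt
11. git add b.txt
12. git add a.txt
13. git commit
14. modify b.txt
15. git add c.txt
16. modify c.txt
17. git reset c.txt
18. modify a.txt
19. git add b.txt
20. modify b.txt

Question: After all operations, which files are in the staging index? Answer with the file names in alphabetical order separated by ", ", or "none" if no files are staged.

After op 1 (modify a.txt): modified={a.txt} staged={none}
After op 2 (modify b.txt): modified={a.txt, b.txt} staged={none}
After op 3 (git add a.txt): modified={b.txt} staged={a.txt}
After op 4 (git add b.txt): modified={none} staged={a.txt, b.txt}
After op 5 (modify b.txt): modified={b.txt} staged={a.txt, b.txt}
After op 6 (modify c.txt): modified={b.txt, c.txt} staged={a.txt, b.txt}
After op 7 (modify a.txt): modified={a.txt, b.txt, c.txt} staged={a.txt, b.txt}
After op 8 (git reset a.txt): modified={a.txt, b.txt, c.txt} staged={b.txt}
After op 9 (git commit): modified={a.txt, b.txt, c.txt} staged={none}
After op 10 (git add b.txt): modified={a.txt, c.txt} staged={b.txt}
After op 11 (git add b.txt): modified={a.txt, c.txt} staged={b.txt}
After op 12 (git add a.txt): modified={c.txt} staged={a.txt, b.txt}
After op 13 (git commit): modified={c.txt} staged={none}
After op 14 (modify b.txt): modified={b.txt, c.txt} staged={none}
After op 15 (git add c.txt): modified={b.txt} staged={c.txt}
After op 16 (modify c.txt): modified={b.txt, c.txt} staged={c.txt}
After op 17 (git reset c.txt): modified={b.txt, c.txt} staged={none}
After op 18 (modify a.txt): modified={a.txt, b.txt, c.txt} staged={none}
After op 19 (git add b.txt): modified={a.txt, c.txt} staged={b.txt}
After op 20 (modify b.txt): modified={a.txt, b.txt, c.txt} staged={b.txt}

Answer: b.txt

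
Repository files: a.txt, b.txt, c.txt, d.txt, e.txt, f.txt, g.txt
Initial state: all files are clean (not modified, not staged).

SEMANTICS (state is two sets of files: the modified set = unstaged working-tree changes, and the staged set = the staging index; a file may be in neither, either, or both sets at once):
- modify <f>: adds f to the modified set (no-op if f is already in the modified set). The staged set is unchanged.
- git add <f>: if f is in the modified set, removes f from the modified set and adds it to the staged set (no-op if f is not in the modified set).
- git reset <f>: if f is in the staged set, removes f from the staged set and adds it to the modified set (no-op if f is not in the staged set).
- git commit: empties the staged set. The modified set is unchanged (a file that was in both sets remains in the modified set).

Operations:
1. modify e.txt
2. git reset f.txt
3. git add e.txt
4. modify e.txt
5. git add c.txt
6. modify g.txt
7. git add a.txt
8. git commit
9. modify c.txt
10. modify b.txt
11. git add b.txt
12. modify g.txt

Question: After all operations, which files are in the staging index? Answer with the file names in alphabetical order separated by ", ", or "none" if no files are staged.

After op 1 (modify e.txt): modified={e.txt} staged={none}
After op 2 (git reset f.txt): modified={e.txt} staged={none}
After op 3 (git add e.txt): modified={none} staged={e.txt}
After op 4 (modify e.txt): modified={e.txt} staged={e.txt}
After op 5 (git add c.txt): modified={e.txt} staged={e.txt}
After op 6 (modify g.txt): modified={e.txt, g.txt} staged={e.txt}
After op 7 (git add a.txt): modified={e.txt, g.txt} staged={e.txt}
After op 8 (git commit): modified={e.txt, g.txt} staged={none}
After op 9 (modify c.txt): modified={c.txt, e.txt, g.txt} staged={none}
After op 10 (modify b.txt): modified={b.txt, c.txt, e.txt, g.txt} staged={none}
After op 11 (git add b.txt): modified={c.txt, e.txt, g.txt} staged={b.txt}
After op 12 (modify g.txt): modified={c.txt, e.txt, g.txt} staged={b.txt}

Answer: b.txt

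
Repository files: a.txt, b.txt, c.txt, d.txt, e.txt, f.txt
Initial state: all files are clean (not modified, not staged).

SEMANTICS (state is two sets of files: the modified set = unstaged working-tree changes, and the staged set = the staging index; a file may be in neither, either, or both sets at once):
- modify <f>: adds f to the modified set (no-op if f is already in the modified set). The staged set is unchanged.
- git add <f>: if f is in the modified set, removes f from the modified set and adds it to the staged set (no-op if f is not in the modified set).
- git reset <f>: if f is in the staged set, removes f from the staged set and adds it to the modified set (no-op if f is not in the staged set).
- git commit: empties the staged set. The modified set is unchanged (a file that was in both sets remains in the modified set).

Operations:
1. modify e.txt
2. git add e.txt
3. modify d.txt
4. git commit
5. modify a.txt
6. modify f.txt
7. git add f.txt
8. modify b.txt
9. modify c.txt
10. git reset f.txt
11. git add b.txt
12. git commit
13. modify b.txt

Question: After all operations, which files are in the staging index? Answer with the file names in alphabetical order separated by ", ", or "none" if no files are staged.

Answer: none

Derivation:
After op 1 (modify e.txt): modified={e.txt} staged={none}
After op 2 (git add e.txt): modified={none} staged={e.txt}
After op 3 (modify d.txt): modified={d.txt} staged={e.txt}
After op 4 (git commit): modified={d.txt} staged={none}
After op 5 (modify a.txt): modified={a.txt, d.txt} staged={none}
After op 6 (modify f.txt): modified={a.txt, d.txt, f.txt} staged={none}
After op 7 (git add f.txt): modified={a.txt, d.txt} staged={f.txt}
After op 8 (modify b.txt): modified={a.txt, b.txt, d.txt} staged={f.txt}
After op 9 (modify c.txt): modified={a.txt, b.txt, c.txt, d.txt} staged={f.txt}
After op 10 (git reset f.txt): modified={a.txt, b.txt, c.txt, d.txt, f.txt} staged={none}
After op 11 (git add b.txt): modified={a.txt, c.txt, d.txt, f.txt} staged={b.txt}
After op 12 (git commit): modified={a.txt, c.txt, d.txt, f.txt} staged={none}
After op 13 (modify b.txt): modified={a.txt, b.txt, c.txt, d.txt, f.txt} staged={none}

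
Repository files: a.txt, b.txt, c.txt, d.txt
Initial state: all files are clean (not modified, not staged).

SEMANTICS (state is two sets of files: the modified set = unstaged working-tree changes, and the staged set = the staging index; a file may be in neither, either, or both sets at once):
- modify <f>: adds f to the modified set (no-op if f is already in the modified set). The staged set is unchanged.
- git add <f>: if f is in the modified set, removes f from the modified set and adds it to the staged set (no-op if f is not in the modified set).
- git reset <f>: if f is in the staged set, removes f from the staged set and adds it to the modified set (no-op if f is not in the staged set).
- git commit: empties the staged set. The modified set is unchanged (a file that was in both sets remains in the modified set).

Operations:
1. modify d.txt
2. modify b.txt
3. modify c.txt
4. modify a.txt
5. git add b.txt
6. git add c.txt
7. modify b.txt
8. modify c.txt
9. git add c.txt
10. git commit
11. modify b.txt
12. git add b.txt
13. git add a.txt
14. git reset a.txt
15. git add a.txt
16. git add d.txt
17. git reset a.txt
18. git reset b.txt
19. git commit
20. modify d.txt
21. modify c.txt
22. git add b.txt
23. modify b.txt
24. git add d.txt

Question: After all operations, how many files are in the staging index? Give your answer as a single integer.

Answer: 2

Derivation:
After op 1 (modify d.txt): modified={d.txt} staged={none}
After op 2 (modify b.txt): modified={b.txt, d.txt} staged={none}
After op 3 (modify c.txt): modified={b.txt, c.txt, d.txt} staged={none}
After op 4 (modify a.txt): modified={a.txt, b.txt, c.txt, d.txt} staged={none}
After op 5 (git add b.txt): modified={a.txt, c.txt, d.txt} staged={b.txt}
After op 6 (git add c.txt): modified={a.txt, d.txt} staged={b.txt, c.txt}
After op 7 (modify b.txt): modified={a.txt, b.txt, d.txt} staged={b.txt, c.txt}
After op 8 (modify c.txt): modified={a.txt, b.txt, c.txt, d.txt} staged={b.txt, c.txt}
After op 9 (git add c.txt): modified={a.txt, b.txt, d.txt} staged={b.txt, c.txt}
After op 10 (git commit): modified={a.txt, b.txt, d.txt} staged={none}
After op 11 (modify b.txt): modified={a.txt, b.txt, d.txt} staged={none}
After op 12 (git add b.txt): modified={a.txt, d.txt} staged={b.txt}
After op 13 (git add a.txt): modified={d.txt} staged={a.txt, b.txt}
After op 14 (git reset a.txt): modified={a.txt, d.txt} staged={b.txt}
After op 15 (git add a.txt): modified={d.txt} staged={a.txt, b.txt}
After op 16 (git add d.txt): modified={none} staged={a.txt, b.txt, d.txt}
After op 17 (git reset a.txt): modified={a.txt} staged={b.txt, d.txt}
After op 18 (git reset b.txt): modified={a.txt, b.txt} staged={d.txt}
After op 19 (git commit): modified={a.txt, b.txt} staged={none}
After op 20 (modify d.txt): modified={a.txt, b.txt, d.txt} staged={none}
After op 21 (modify c.txt): modified={a.txt, b.txt, c.txt, d.txt} staged={none}
After op 22 (git add b.txt): modified={a.txt, c.txt, d.txt} staged={b.txt}
After op 23 (modify b.txt): modified={a.txt, b.txt, c.txt, d.txt} staged={b.txt}
After op 24 (git add d.txt): modified={a.txt, b.txt, c.txt} staged={b.txt, d.txt}
Final staged set: {b.txt, d.txt} -> count=2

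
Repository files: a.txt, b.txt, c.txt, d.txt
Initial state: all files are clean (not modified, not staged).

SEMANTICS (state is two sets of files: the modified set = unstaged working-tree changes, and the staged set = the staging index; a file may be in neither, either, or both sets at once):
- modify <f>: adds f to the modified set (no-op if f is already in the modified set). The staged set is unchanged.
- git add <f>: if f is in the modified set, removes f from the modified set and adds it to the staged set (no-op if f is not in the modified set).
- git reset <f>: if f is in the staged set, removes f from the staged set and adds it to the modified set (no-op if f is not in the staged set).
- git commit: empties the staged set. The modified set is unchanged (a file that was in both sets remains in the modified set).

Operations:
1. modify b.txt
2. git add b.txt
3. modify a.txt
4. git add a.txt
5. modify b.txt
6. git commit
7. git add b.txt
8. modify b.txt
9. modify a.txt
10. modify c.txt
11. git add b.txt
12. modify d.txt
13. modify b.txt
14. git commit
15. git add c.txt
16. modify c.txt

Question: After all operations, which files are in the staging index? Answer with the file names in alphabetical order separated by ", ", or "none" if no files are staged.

After op 1 (modify b.txt): modified={b.txt} staged={none}
After op 2 (git add b.txt): modified={none} staged={b.txt}
After op 3 (modify a.txt): modified={a.txt} staged={b.txt}
After op 4 (git add a.txt): modified={none} staged={a.txt, b.txt}
After op 5 (modify b.txt): modified={b.txt} staged={a.txt, b.txt}
After op 6 (git commit): modified={b.txt} staged={none}
After op 7 (git add b.txt): modified={none} staged={b.txt}
After op 8 (modify b.txt): modified={b.txt} staged={b.txt}
After op 9 (modify a.txt): modified={a.txt, b.txt} staged={b.txt}
After op 10 (modify c.txt): modified={a.txt, b.txt, c.txt} staged={b.txt}
After op 11 (git add b.txt): modified={a.txt, c.txt} staged={b.txt}
After op 12 (modify d.txt): modified={a.txt, c.txt, d.txt} staged={b.txt}
After op 13 (modify b.txt): modified={a.txt, b.txt, c.txt, d.txt} staged={b.txt}
After op 14 (git commit): modified={a.txt, b.txt, c.txt, d.txt} staged={none}
After op 15 (git add c.txt): modified={a.txt, b.txt, d.txt} staged={c.txt}
After op 16 (modify c.txt): modified={a.txt, b.txt, c.txt, d.txt} staged={c.txt}

Answer: c.txt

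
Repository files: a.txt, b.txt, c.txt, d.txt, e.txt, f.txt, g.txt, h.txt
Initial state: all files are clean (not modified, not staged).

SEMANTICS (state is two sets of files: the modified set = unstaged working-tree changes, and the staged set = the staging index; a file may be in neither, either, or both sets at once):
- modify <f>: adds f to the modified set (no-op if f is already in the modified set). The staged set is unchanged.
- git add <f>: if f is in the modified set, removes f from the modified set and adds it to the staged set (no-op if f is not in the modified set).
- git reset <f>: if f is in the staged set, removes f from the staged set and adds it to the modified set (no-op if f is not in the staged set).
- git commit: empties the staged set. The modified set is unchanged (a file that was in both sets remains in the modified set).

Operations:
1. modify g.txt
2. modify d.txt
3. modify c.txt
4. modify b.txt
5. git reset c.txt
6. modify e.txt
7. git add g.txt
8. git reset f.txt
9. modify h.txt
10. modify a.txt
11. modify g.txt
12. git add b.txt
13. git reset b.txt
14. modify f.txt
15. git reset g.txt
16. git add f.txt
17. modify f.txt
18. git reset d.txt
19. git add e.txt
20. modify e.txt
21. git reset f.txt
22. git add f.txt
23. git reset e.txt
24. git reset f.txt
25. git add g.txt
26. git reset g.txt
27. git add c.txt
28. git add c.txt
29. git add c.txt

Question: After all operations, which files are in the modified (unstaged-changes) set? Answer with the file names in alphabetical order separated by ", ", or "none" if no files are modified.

After op 1 (modify g.txt): modified={g.txt} staged={none}
After op 2 (modify d.txt): modified={d.txt, g.txt} staged={none}
After op 3 (modify c.txt): modified={c.txt, d.txt, g.txt} staged={none}
After op 4 (modify b.txt): modified={b.txt, c.txt, d.txt, g.txt} staged={none}
After op 5 (git reset c.txt): modified={b.txt, c.txt, d.txt, g.txt} staged={none}
After op 6 (modify e.txt): modified={b.txt, c.txt, d.txt, e.txt, g.txt} staged={none}
After op 7 (git add g.txt): modified={b.txt, c.txt, d.txt, e.txt} staged={g.txt}
After op 8 (git reset f.txt): modified={b.txt, c.txt, d.txt, e.txt} staged={g.txt}
After op 9 (modify h.txt): modified={b.txt, c.txt, d.txt, e.txt, h.txt} staged={g.txt}
After op 10 (modify a.txt): modified={a.txt, b.txt, c.txt, d.txt, e.txt, h.txt} staged={g.txt}
After op 11 (modify g.txt): modified={a.txt, b.txt, c.txt, d.txt, e.txt, g.txt, h.txt} staged={g.txt}
After op 12 (git add b.txt): modified={a.txt, c.txt, d.txt, e.txt, g.txt, h.txt} staged={b.txt, g.txt}
After op 13 (git reset b.txt): modified={a.txt, b.txt, c.txt, d.txt, e.txt, g.txt, h.txt} staged={g.txt}
After op 14 (modify f.txt): modified={a.txt, b.txt, c.txt, d.txt, e.txt, f.txt, g.txt, h.txt} staged={g.txt}
After op 15 (git reset g.txt): modified={a.txt, b.txt, c.txt, d.txt, e.txt, f.txt, g.txt, h.txt} staged={none}
After op 16 (git add f.txt): modified={a.txt, b.txt, c.txt, d.txt, e.txt, g.txt, h.txt} staged={f.txt}
After op 17 (modify f.txt): modified={a.txt, b.txt, c.txt, d.txt, e.txt, f.txt, g.txt, h.txt} staged={f.txt}
After op 18 (git reset d.txt): modified={a.txt, b.txt, c.txt, d.txt, e.txt, f.txt, g.txt, h.txt} staged={f.txt}
After op 19 (git add e.txt): modified={a.txt, b.txt, c.txt, d.txt, f.txt, g.txt, h.txt} staged={e.txt, f.txt}
After op 20 (modify e.txt): modified={a.txt, b.txt, c.txt, d.txt, e.txt, f.txt, g.txt, h.txt} staged={e.txt, f.txt}
After op 21 (git reset f.txt): modified={a.txt, b.txt, c.txt, d.txt, e.txt, f.txt, g.txt, h.txt} staged={e.txt}
After op 22 (git add f.txt): modified={a.txt, b.txt, c.txt, d.txt, e.txt, g.txt, h.txt} staged={e.txt, f.txt}
After op 23 (git reset e.txt): modified={a.txt, b.txt, c.txt, d.txt, e.txt, g.txt, h.txt} staged={f.txt}
After op 24 (git reset f.txt): modified={a.txt, b.txt, c.txt, d.txt, e.txt, f.txt, g.txt, h.txt} staged={none}
After op 25 (git add g.txt): modified={a.txt, b.txt, c.txt, d.txt, e.txt, f.txt, h.txt} staged={g.txt}
After op 26 (git reset g.txt): modified={a.txt, b.txt, c.txt, d.txt, e.txt, f.txt, g.txt, h.txt} staged={none}
After op 27 (git add c.txt): modified={a.txt, b.txt, d.txt, e.txt, f.txt, g.txt, h.txt} staged={c.txt}
After op 28 (git add c.txt): modified={a.txt, b.txt, d.txt, e.txt, f.txt, g.txt, h.txt} staged={c.txt}
After op 29 (git add c.txt): modified={a.txt, b.txt, d.txt, e.txt, f.txt, g.txt, h.txt} staged={c.txt}

Answer: a.txt, b.txt, d.txt, e.txt, f.txt, g.txt, h.txt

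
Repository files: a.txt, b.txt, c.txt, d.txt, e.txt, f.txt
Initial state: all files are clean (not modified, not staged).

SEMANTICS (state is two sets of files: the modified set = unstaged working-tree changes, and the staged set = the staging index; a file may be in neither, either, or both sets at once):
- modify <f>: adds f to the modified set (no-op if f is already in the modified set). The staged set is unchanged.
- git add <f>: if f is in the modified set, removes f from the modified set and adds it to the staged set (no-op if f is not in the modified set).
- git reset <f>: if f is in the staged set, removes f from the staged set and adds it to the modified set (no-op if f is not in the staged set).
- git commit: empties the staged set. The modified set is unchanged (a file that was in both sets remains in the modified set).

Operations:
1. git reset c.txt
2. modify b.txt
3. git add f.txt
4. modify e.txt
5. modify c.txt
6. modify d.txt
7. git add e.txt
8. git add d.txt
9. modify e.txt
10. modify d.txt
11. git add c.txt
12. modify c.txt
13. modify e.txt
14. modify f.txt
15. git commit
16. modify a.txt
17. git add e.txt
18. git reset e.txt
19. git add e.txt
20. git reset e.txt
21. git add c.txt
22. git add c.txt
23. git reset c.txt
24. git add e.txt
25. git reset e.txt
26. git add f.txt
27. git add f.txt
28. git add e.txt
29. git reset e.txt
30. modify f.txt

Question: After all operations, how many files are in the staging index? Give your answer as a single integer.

After op 1 (git reset c.txt): modified={none} staged={none}
After op 2 (modify b.txt): modified={b.txt} staged={none}
After op 3 (git add f.txt): modified={b.txt} staged={none}
After op 4 (modify e.txt): modified={b.txt, e.txt} staged={none}
After op 5 (modify c.txt): modified={b.txt, c.txt, e.txt} staged={none}
After op 6 (modify d.txt): modified={b.txt, c.txt, d.txt, e.txt} staged={none}
After op 7 (git add e.txt): modified={b.txt, c.txt, d.txt} staged={e.txt}
After op 8 (git add d.txt): modified={b.txt, c.txt} staged={d.txt, e.txt}
After op 9 (modify e.txt): modified={b.txt, c.txt, e.txt} staged={d.txt, e.txt}
After op 10 (modify d.txt): modified={b.txt, c.txt, d.txt, e.txt} staged={d.txt, e.txt}
After op 11 (git add c.txt): modified={b.txt, d.txt, e.txt} staged={c.txt, d.txt, e.txt}
After op 12 (modify c.txt): modified={b.txt, c.txt, d.txt, e.txt} staged={c.txt, d.txt, e.txt}
After op 13 (modify e.txt): modified={b.txt, c.txt, d.txt, e.txt} staged={c.txt, d.txt, e.txt}
After op 14 (modify f.txt): modified={b.txt, c.txt, d.txt, e.txt, f.txt} staged={c.txt, d.txt, e.txt}
After op 15 (git commit): modified={b.txt, c.txt, d.txt, e.txt, f.txt} staged={none}
After op 16 (modify a.txt): modified={a.txt, b.txt, c.txt, d.txt, e.txt, f.txt} staged={none}
After op 17 (git add e.txt): modified={a.txt, b.txt, c.txt, d.txt, f.txt} staged={e.txt}
After op 18 (git reset e.txt): modified={a.txt, b.txt, c.txt, d.txt, e.txt, f.txt} staged={none}
After op 19 (git add e.txt): modified={a.txt, b.txt, c.txt, d.txt, f.txt} staged={e.txt}
After op 20 (git reset e.txt): modified={a.txt, b.txt, c.txt, d.txt, e.txt, f.txt} staged={none}
After op 21 (git add c.txt): modified={a.txt, b.txt, d.txt, e.txt, f.txt} staged={c.txt}
After op 22 (git add c.txt): modified={a.txt, b.txt, d.txt, e.txt, f.txt} staged={c.txt}
After op 23 (git reset c.txt): modified={a.txt, b.txt, c.txt, d.txt, e.txt, f.txt} staged={none}
After op 24 (git add e.txt): modified={a.txt, b.txt, c.txt, d.txt, f.txt} staged={e.txt}
After op 25 (git reset e.txt): modified={a.txt, b.txt, c.txt, d.txt, e.txt, f.txt} staged={none}
After op 26 (git add f.txt): modified={a.txt, b.txt, c.txt, d.txt, e.txt} staged={f.txt}
After op 27 (git add f.txt): modified={a.txt, b.txt, c.txt, d.txt, e.txt} staged={f.txt}
After op 28 (git add e.txt): modified={a.txt, b.txt, c.txt, d.txt} staged={e.txt, f.txt}
After op 29 (git reset e.txt): modified={a.txt, b.txt, c.txt, d.txt, e.txt} staged={f.txt}
After op 30 (modify f.txt): modified={a.txt, b.txt, c.txt, d.txt, e.txt, f.txt} staged={f.txt}
Final staged set: {f.txt} -> count=1

Answer: 1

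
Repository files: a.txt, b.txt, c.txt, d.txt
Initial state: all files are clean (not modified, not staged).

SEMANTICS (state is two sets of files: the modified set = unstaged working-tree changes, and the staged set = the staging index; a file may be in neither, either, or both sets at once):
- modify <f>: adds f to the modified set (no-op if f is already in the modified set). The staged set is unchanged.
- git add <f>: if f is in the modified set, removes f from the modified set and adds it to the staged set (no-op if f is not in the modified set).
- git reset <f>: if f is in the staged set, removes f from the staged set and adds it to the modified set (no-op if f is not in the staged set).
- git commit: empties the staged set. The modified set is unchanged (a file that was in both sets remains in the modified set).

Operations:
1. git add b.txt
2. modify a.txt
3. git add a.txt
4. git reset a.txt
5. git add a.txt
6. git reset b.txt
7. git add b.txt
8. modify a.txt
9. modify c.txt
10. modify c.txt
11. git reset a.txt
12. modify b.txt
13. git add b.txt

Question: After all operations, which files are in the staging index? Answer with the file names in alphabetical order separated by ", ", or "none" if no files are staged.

Answer: b.txt

Derivation:
After op 1 (git add b.txt): modified={none} staged={none}
After op 2 (modify a.txt): modified={a.txt} staged={none}
After op 3 (git add a.txt): modified={none} staged={a.txt}
After op 4 (git reset a.txt): modified={a.txt} staged={none}
After op 5 (git add a.txt): modified={none} staged={a.txt}
After op 6 (git reset b.txt): modified={none} staged={a.txt}
After op 7 (git add b.txt): modified={none} staged={a.txt}
After op 8 (modify a.txt): modified={a.txt} staged={a.txt}
After op 9 (modify c.txt): modified={a.txt, c.txt} staged={a.txt}
After op 10 (modify c.txt): modified={a.txt, c.txt} staged={a.txt}
After op 11 (git reset a.txt): modified={a.txt, c.txt} staged={none}
After op 12 (modify b.txt): modified={a.txt, b.txt, c.txt} staged={none}
After op 13 (git add b.txt): modified={a.txt, c.txt} staged={b.txt}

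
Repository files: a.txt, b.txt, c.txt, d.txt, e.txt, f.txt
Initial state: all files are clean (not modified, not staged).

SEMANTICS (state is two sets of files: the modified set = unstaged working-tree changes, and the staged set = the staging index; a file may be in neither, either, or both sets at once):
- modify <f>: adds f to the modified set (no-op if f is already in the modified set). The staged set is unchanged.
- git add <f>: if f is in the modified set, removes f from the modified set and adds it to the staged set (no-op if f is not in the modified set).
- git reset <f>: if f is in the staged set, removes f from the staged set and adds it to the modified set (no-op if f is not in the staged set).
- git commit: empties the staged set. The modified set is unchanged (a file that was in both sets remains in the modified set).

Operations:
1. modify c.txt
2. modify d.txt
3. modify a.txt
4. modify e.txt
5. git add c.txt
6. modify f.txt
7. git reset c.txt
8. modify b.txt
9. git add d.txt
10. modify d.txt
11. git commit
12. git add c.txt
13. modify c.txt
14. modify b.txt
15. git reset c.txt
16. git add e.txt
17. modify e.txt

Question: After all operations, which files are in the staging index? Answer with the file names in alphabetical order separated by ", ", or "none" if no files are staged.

After op 1 (modify c.txt): modified={c.txt} staged={none}
After op 2 (modify d.txt): modified={c.txt, d.txt} staged={none}
After op 3 (modify a.txt): modified={a.txt, c.txt, d.txt} staged={none}
After op 4 (modify e.txt): modified={a.txt, c.txt, d.txt, e.txt} staged={none}
After op 5 (git add c.txt): modified={a.txt, d.txt, e.txt} staged={c.txt}
After op 6 (modify f.txt): modified={a.txt, d.txt, e.txt, f.txt} staged={c.txt}
After op 7 (git reset c.txt): modified={a.txt, c.txt, d.txt, e.txt, f.txt} staged={none}
After op 8 (modify b.txt): modified={a.txt, b.txt, c.txt, d.txt, e.txt, f.txt} staged={none}
After op 9 (git add d.txt): modified={a.txt, b.txt, c.txt, e.txt, f.txt} staged={d.txt}
After op 10 (modify d.txt): modified={a.txt, b.txt, c.txt, d.txt, e.txt, f.txt} staged={d.txt}
After op 11 (git commit): modified={a.txt, b.txt, c.txt, d.txt, e.txt, f.txt} staged={none}
After op 12 (git add c.txt): modified={a.txt, b.txt, d.txt, e.txt, f.txt} staged={c.txt}
After op 13 (modify c.txt): modified={a.txt, b.txt, c.txt, d.txt, e.txt, f.txt} staged={c.txt}
After op 14 (modify b.txt): modified={a.txt, b.txt, c.txt, d.txt, e.txt, f.txt} staged={c.txt}
After op 15 (git reset c.txt): modified={a.txt, b.txt, c.txt, d.txt, e.txt, f.txt} staged={none}
After op 16 (git add e.txt): modified={a.txt, b.txt, c.txt, d.txt, f.txt} staged={e.txt}
After op 17 (modify e.txt): modified={a.txt, b.txt, c.txt, d.txt, e.txt, f.txt} staged={e.txt}

Answer: e.txt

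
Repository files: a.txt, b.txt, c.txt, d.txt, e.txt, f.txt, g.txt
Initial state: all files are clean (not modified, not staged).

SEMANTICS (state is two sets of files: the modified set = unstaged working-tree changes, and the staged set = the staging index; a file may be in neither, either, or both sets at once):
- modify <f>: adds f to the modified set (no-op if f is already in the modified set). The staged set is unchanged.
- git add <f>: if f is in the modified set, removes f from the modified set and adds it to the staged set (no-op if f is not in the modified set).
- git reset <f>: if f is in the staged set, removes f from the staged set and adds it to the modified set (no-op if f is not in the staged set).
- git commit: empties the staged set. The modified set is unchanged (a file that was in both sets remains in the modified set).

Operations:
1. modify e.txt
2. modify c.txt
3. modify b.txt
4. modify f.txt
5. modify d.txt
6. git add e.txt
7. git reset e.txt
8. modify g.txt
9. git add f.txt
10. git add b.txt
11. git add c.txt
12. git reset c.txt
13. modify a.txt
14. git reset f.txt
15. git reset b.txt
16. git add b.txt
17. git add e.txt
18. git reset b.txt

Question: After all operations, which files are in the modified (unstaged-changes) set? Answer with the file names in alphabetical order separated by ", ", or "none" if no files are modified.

Answer: a.txt, b.txt, c.txt, d.txt, f.txt, g.txt

Derivation:
After op 1 (modify e.txt): modified={e.txt} staged={none}
After op 2 (modify c.txt): modified={c.txt, e.txt} staged={none}
After op 3 (modify b.txt): modified={b.txt, c.txt, e.txt} staged={none}
After op 4 (modify f.txt): modified={b.txt, c.txt, e.txt, f.txt} staged={none}
After op 5 (modify d.txt): modified={b.txt, c.txt, d.txt, e.txt, f.txt} staged={none}
After op 6 (git add e.txt): modified={b.txt, c.txt, d.txt, f.txt} staged={e.txt}
After op 7 (git reset e.txt): modified={b.txt, c.txt, d.txt, e.txt, f.txt} staged={none}
After op 8 (modify g.txt): modified={b.txt, c.txt, d.txt, e.txt, f.txt, g.txt} staged={none}
After op 9 (git add f.txt): modified={b.txt, c.txt, d.txt, e.txt, g.txt} staged={f.txt}
After op 10 (git add b.txt): modified={c.txt, d.txt, e.txt, g.txt} staged={b.txt, f.txt}
After op 11 (git add c.txt): modified={d.txt, e.txt, g.txt} staged={b.txt, c.txt, f.txt}
After op 12 (git reset c.txt): modified={c.txt, d.txt, e.txt, g.txt} staged={b.txt, f.txt}
After op 13 (modify a.txt): modified={a.txt, c.txt, d.txt, e.txt, g.txt} staged={b.txt, f.txt}
After op 14 (git reset f.txt): modified={a.txt, c.txt, d.txt, e.txt, f.txt, g.txt} staged={b.txt}
After op 15 (git reset b.txt): modified={a.txt, b.txt, c.txt, d.txt, e.txt, f.txt, g.txt} staged={none}
After op 16 (git add b.txt): modified={a.txt, c.txt, d.txt, e.txt, f.txt, g.txt} staged={b.txt}
After op 17 (git add e.txt): modified={a.txt, c.txt, d.txt, f.txt, g.txt} staged={b.txt, e.txt}
After op 18 (git reset b.txt): modified={a.txt, b.txt, c.txt, d.txt, f.txt, g.txt} staged={e.txt}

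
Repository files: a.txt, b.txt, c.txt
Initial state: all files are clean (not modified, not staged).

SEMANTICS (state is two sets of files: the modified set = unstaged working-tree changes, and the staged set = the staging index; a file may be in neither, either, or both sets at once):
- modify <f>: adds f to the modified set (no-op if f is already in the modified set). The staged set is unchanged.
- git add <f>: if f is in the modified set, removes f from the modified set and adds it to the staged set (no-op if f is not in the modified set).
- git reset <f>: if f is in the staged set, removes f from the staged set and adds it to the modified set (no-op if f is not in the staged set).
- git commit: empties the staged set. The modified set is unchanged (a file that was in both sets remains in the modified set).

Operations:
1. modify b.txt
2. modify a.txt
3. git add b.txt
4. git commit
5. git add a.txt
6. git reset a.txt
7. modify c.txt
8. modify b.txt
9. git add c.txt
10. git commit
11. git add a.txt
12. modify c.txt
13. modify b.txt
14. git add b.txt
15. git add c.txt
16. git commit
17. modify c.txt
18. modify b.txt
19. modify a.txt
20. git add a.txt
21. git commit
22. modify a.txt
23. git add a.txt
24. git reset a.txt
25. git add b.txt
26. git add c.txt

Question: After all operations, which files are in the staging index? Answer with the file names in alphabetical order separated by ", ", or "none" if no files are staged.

After op 1 (modify b.txt): modified={b.txt} staged={none}
After op 2 (modify a.txt): modified={a.txt, b.txt} staged={none}
After op 3 (git add b.txt): modified={a.txt} staged={b.txt}
After op 4 (git commit): modified={a.txt} staged={none}
After op 5 (git add a.txt): modified={none} staged={a.txt}
After op 6 (git reset a.txt): modified={a.txt} staged={none}
After op 7 (modify c.txt): modified={a.txt, c.txt} staged={none}
After op 8 (modify b.txt): modified={a.txt, b.txt, c.txt} staged={none}
After op 9 (git add c.txt): modified={a.txt, b.txt} staged={c.txt}
After op 10 (git commit): modified={a.txt, b.txt} staged={none}
After op 11 (git add a.txt): modified={b.txt} staged={a.txt}
After op 12 (modify c.txt): modified={b.txt, c.txt} staged={a.txt}
After op 13 (modify b.txt): modified={b.txt, c.txt} staged={a.txt}
After op 14 (git add b.txt): modified={c.txt} staged={a.txt, b.txt}
After op 15 (git add c.txt): modified={none} staged={a.txt, b.txt, c.txt}
After op 16 (git commit): modified={none} staged={none}
After op 17 (modify c.txt): modified={c.txt} staged={none}
After op 18 (modify b.txt): modified={b.txt, c.txt} staged={none}
After op 19 (modify a.txt): modified={a.txt, b.txt, c.txt} staged={none}
After op 20 (git add a.txt): modified={b.txt, c.txt} staged={a.txt}
After op 21 (git commit): modified={b.txt, c.txt} staged={none}
After op 22 (modify a.txt): modified={a.txt, b.txt, c.txt} staged={none}
After op 23 (git add a.txt): modified={b.txt, c.txt} staged={a.txt}
After op 24 (git reset a.txt): modified={a.txt, b.txt, c.txt} staged={none}
After op 25 (git add b.txt): modified={a.txt, c.txt} staged={b.txt}
After op 26 (git add c.txt): modified={a.txt} staged={b.txt, c.txt}

Answer: b.txt, c.txt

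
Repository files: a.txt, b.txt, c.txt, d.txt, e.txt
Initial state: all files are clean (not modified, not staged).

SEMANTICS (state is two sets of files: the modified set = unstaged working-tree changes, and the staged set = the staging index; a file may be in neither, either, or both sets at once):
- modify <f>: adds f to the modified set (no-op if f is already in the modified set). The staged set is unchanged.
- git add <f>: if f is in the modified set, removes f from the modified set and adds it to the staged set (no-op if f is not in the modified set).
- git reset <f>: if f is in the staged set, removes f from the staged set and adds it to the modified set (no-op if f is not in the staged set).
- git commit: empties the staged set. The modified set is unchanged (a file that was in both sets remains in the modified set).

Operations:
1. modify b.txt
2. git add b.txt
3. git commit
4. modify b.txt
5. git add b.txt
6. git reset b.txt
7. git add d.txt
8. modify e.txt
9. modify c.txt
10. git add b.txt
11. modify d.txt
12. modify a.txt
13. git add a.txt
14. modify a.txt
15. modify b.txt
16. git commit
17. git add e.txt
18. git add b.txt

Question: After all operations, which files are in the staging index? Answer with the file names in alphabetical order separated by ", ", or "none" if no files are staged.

After op 1 (modify b.txt): modified={b.txt} staged={none}
After op 2 (git add b.txt): modified={none} staged={b.txt}
After op 3 (git commit): modified={none} staged={none}
After op 4 (modify b.txt): modified={b.txt} staged={none}
After op 5 (git add b.txt): modified={none} staged={b.txt}
After op 6 (git reset b.txt): modified={b.txt} staged={none}
After op 7 (git add d.txt): modified={b.txt} staged={none}
After op 8 (modify e.txt): modified={b.txt, e.txt} staged={none}
After op 9 (modify c.txt): modified={b.txt, c.txt, e.txt} staged={none}
After op 10 (git add b.txt): modified={c.txt, e.txt} staged={b.txt}
After op 11 (modify d.txt): modified={c.txt, d.txt, e.txt} staged={b.txt}
After op 12 (modify a.txt): modified={a.txt, c.txt, d.txt, e.txt} staged={b.txt}
After op 13 (git add a.txt): modified={c.txt, d.txt, e.txt} staged={a.txt, b.txt}
After op 14 (modify a.txt): modified={a.txt, c.txt, d.txt, e.txt} staged={a.txt, b.txt}
After op 15 (modify b.txt): modified={a.txt, b.txt, c.txt, d.txt, e.txt} staged={a.txt, b.txt}
After op 16 (git commit): modified={a.txt, b.txt, c.txt, d.txt, e.txt} staged={none}
After op 17 (git add e.txt): modified={a.txt, b.txt, c.txt, d.txt} staged={e.txt}
After op 18 (git add b.txt): modified={a.txt, c.txt, d.txt} staged={b.txt, e.txt}

Answer: b.txt, e.txt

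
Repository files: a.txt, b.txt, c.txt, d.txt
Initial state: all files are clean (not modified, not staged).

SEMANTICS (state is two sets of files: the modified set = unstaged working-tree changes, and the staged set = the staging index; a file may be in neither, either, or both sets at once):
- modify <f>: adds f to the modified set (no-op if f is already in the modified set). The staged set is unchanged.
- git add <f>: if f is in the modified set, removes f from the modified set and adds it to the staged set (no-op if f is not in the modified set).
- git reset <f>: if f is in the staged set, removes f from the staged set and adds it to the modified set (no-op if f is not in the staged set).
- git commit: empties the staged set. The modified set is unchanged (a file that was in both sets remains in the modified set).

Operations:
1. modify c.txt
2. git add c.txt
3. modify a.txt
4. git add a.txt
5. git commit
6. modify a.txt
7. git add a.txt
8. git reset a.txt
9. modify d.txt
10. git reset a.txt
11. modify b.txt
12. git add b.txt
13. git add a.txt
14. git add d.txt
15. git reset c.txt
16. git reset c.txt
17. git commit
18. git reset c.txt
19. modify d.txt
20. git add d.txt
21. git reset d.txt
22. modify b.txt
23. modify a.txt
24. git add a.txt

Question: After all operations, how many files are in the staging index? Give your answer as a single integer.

After op 1 (modify c.txt): modified={c.txt} staged={none}
After op 2 (git add c.txt): modified={none} staged={c.txt}
After op 3 (modify a.txt): modified={a.txt} staged={c.txt}
After op 4 (git add a.txt): modified={none} staged={a.txt, c.txt}
After op 5 (git commit): modified={none} staged={none}
After op 6 (modify a.txt): modified={a.txt} staged={none}
After op 7 (git add a.txt): modified={none} staged={a.txt}
After op 8 (git reset a.txt): modified={a.txt} staged={none}
After op 9 (modify d.txt): modified={a.txt, d.txt} staged={none}
After op 10 (git reset a.txt): modified={a.txt, d.txt} staged={none}
After op 11 (modify b.txt): modified={a.txt, b.txt, d.txt} staged={none}
After op 12 (git add b.txt): modified={a.txt, d.txt} staged={b.txt}
After op 13 (git add a.txt): modified={d.txt} staged={a.txt, b.txt}
After op 14 (git add d.txt): modified={none} staged={a.txt, b.txt, d.txt}
After op 15 (git reset c.txt): modified={none} staged={a.txt, b.txt, d.txt}
After op 16 (git reset c.txt): modified={none} staged={a.txt, b.txt, d.txt}
After op 17 (git commit): modified={none} staged={none}
After op 18 (git reset c.txt): modified={none} staged={none}
After op 19 (modify d.txt): modified={d.txt} staged={none}
After op 20 (git add d.txt): modified={none} staged={d.txt}
After op 21 (git reset d.txt): modified={d.txt} staged={none}
After op 22 (modify b.txt): modified={b.txt, d.txt} staged={none}
After op 23 (modify a.txt): modified={a.txt, b.txt, d.txt} staged={none}
After op 24 (git add a.txt): modified={b.txt, d.txt} staged={a.txt}
Final staged set: {a.txt} -> count=1

Answer: 1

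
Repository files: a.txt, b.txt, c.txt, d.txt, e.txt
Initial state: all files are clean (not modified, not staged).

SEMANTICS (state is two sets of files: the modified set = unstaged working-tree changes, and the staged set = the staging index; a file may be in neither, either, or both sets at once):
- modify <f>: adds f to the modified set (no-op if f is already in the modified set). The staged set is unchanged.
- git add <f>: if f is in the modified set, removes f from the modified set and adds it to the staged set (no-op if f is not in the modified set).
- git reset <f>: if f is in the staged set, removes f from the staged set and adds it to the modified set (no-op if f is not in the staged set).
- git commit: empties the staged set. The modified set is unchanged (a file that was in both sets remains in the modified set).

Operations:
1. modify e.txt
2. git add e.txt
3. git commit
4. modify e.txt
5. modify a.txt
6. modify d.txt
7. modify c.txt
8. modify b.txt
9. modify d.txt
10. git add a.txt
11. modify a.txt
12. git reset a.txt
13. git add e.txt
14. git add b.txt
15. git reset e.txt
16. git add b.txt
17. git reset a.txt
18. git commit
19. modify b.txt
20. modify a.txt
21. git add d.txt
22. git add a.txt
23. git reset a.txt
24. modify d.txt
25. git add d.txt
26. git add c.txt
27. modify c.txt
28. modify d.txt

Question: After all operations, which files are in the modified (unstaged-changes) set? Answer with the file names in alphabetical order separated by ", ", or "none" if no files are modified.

After op 1 (modify e.txt): modified={e.txt} staged={none}
After op 2 (git add e.txt): modified={none} staged={e.txt}
After op 3 (git commit): modified={none} staged={none}
After op 4 (modify e.txt): modified={e.txt} staged={none}
After op 5 (modify a.txt): modified={a.txt, e.txt} staged={none}
After op 6 (modify d.txt): modified={a.txt, d.txt, e.txt} staged={none}
After op 7 (modify c.txt): modified={a.txt, c.txt, d.txt, e.txt} staged={none}
After op 8 (modify b.txt): modified={a.txt, b.txt, c.txt, d.txt, e.txt} staged={none}
After op 9 (modify d.txt): modified={a.txt, b.txt, c.txt, d.txt, e.txt} staged={none}
After op 10 (git add a.txt): modified={b.txt, c.txt, d.txt, e.txt} staged={a.txt}
After op 11 (modify a.txt): modified={a.txt, b.txt, c.txt, d.txt, e.txt} staged={a.txt}
After op 12 (git reset a.txt): modified={a.txt, b.txt, c.txt, d.txt, e.txt} staged={none}
After op 13 (git add e.txt): modified={a.txt, b.txt, c.txt, d.txt} staged={e.txt}
After op 14 (git add b.txt): modified={a.txt, c.txt, d.txt} staged={b.txt, e.txt}
After op 15 (git reset e.txt): modified={a.txt, c.txt, d.txt, e.txt} staged={b.txt}
After op 16 (git add b.txt): modified={a.txt, c.txt, d.txt, e.txt} staged={b.txt}
After op 17 (git reset a.txt): modified={a.txt, c.txt, d.txt, e.txt} staged={b.txt}
After op 18 (git commit): modified={a.txt, c.txt, d.txt, e.txt} staged={none}
After op 19 (modify b.txt): modified={a.txt, b.txt, c.txt, d.txt, e.txt} staged={none}
After op 20 (modify a.txt): modified={a.txt, b.txt, c.txt, d.txt, e.txt} staged={none}
After op 21 (git add d.txt): modified={a.txt, b.txt, c.txt, e.txt} staged={d.txt}
After op 22 (git add a.txt): modified={b.txt, c.txt, e.txt} staged={a.txt, d.txt}
After op 23 (git reset a.txt): modified={a.txt, b.txt, c.txt, e.txt} staged={d.txt}
After op 24 (modify d.txt): modified={a.txt, b.txt, c.txt, d.txt, e.txt} staged={d.txt}
After op 25 (git add d.txt): modified={a.txt, b.txt, c.txt, e.txt} staged={d.txt}
After op 26 (git add c.txt): modified={a.txt, b.txt, e.txt} staged={c.txt, d.txt}
After op 27 (modify c.txt): modified={a.txt, b.txt, c.txt, e.txt} staged={c.txt, d.txt}
After op 28 (modify d.txt): modified={a.txt, b.txt, c.txt, d.txt, e.txt} staged={c.txt, d.txt}

Answer: a.txt, b.txt, c.txt, d.txt, e.txt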